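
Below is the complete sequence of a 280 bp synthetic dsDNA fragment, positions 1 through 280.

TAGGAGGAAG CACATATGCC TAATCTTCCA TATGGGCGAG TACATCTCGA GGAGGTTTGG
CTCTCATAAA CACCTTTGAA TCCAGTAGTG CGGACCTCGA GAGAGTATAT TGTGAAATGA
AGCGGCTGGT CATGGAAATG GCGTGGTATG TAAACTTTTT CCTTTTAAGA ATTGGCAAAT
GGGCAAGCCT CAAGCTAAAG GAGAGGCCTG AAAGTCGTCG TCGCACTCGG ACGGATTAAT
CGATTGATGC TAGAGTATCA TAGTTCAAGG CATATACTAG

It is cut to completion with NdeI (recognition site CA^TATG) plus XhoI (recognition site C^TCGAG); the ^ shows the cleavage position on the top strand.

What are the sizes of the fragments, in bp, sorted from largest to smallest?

NdeI sites (CATATG) start at positions 13, 29.
NdeI cuts after base 2 of each site, so after positions 14, 30.
XhoI sites (CTCGAG) start at positions 46, 96.
XhoI cuts after the first base of each site, so after positions 46, 96.
Combined cut positions: 14, 30, 46, 96.
Linear molecule, 4 cuts → 5 fragments:
  1–14 → 14 bp
  15–30 → 16 bp
  31–46 → 16 bp
  47–96 → 50 bp
  97–280 → 184 bp
Sorted largest to smallest: 184, 50, 16, 16, 14 bp.

184, 50, 16, 16, 14 bp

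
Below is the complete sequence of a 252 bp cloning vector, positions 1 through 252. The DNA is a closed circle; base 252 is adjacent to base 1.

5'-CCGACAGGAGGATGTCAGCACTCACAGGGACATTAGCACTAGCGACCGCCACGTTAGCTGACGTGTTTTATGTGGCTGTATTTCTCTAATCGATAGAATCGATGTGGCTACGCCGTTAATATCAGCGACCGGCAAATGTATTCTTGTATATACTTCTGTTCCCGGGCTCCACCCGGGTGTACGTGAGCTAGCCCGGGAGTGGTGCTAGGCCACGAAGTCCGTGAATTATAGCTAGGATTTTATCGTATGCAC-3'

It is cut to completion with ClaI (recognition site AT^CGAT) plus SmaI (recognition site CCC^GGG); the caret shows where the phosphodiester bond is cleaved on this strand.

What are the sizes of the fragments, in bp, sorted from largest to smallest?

148, 64, 20, 11, 9 bp

ClaI sites (ATCGAT) start at positions 89, 98.
ClaI cuts after base 2 of each site, so after positions 90, 99.
SmaI sites (CCCGGG) start at positions 161, 172, 192.
SmaI cuts after base 3 of each site, so after positions 163, 174, 194.
Combined cut positions: 90, 99, 163, 174, 194.
Circular molecule, 5 cuts → 5 fragments:
  91–99 → 9 bp
  100–163 → 64 bp
  164–174 → 11 bp
  175–194 → 20 bp
  195–252 then 1–90 → 58 + 90 = 148 bp
Sorted largest to smallest: 148, 64, 20, 11, 9 bp.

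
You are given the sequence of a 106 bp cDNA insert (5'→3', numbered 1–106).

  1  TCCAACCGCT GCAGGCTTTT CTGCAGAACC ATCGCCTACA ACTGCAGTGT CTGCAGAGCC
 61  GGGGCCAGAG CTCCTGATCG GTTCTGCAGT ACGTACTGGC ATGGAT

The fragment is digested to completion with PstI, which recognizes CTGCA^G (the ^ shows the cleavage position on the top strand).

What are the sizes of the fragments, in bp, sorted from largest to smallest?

33, 21, 18, 13, 12, 9 bp

PstI sites (CTGCAG) start at positions 9, 21, 42, 51, 84.
PstI cuts after base 5 of each site (before the last base), so after positions 13, 25, 46, 55, 88.
Linear molecule, 5 cuts → 6 fragments:
  1–13 → 13 bp
  14–25 → 12 bp
  26–46 → 21 bp
  47–55 → 9 bp
  56–88 → 33 bp
  89–106 → 18 bp
Sorted largest to smallest: 33, 21, 18, 13, 12, 9 bp.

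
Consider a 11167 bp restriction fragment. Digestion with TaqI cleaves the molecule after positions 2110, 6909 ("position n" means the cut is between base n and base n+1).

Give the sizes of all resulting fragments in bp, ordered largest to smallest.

Linear molecule, 2 cuts → 3 fragments:
  2110 − 0 = 2110 bp
  6909 − 2110 = 4799 bp
  11167 − 6909 = 4258 bp
Sorted largest to smallest: 4799, 4258, 2110 bp.

4799, 4258, 2110 bp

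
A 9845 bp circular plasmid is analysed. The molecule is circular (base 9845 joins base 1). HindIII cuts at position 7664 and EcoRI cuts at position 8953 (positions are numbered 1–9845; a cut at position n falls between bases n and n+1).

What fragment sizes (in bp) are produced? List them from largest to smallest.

8556, 1289 bp

Combined cut positions (sorted): 7664, 8953.
Circular molecule, 2 cuts → 2 fragments:
  8953 − 7664 = 1289 bp
  wrap: 9845 − 8953 + 7664 = 8556 bp
Sorted largest to smallest: 8556, 1289 bp.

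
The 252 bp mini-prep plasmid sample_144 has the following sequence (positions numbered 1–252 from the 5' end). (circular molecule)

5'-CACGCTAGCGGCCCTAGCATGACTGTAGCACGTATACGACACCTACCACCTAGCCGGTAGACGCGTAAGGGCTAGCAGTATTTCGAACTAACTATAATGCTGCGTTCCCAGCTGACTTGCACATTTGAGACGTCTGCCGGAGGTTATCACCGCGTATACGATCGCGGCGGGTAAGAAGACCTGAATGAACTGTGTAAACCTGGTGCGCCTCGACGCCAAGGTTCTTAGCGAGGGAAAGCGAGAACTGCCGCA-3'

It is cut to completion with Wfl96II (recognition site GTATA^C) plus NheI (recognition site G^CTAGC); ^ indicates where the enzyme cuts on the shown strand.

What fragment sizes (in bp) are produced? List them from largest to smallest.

98, 87, 35, 32 bp

Wfl96II sites (GTATAC) start at positions 32, 154.
Wfl96II cuts after base 5 of each site (before the last base), so after positions 36, 158.
NheI sites (GCTAGC) start at positions 4, 71.
NheI cuts after the first base of each site, so after positions 4, 71.
Combined cut positions: 4, 36, 71, 158.
Circular molecule, 4 cuts → 4 fragments:
  5–36 → 32 bp
  37–71 → 35 bp
  72–158 → 87 bp
  159–252 then 1–4 → 94 + 4 = 98 bp
Sorted largest to smallest: 98, 87, 35, 32 bp.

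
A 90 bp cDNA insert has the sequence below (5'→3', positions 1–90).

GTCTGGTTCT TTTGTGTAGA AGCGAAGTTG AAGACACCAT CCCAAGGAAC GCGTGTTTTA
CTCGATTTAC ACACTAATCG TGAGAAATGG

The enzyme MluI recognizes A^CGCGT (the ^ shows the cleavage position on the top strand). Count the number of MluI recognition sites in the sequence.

ACGCGT occurs starting at position 49.
MluI cuts at 1 site.

1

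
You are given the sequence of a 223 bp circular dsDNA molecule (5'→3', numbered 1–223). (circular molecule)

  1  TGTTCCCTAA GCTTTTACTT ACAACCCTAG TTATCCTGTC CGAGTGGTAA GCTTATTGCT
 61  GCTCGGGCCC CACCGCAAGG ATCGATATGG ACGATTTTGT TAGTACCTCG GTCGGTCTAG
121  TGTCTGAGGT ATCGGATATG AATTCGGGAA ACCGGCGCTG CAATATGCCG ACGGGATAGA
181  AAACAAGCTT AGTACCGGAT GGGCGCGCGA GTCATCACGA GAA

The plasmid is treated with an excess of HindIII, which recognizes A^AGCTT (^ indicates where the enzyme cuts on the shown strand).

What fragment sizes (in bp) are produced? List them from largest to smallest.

136, 47, 40 bp

HindIII sites (AAGCTT) start at positions 9, 49, 185.
HindIII cuts after the first base of each site, so after positions 9, 49, 185.
Circular molecule, 3 cuts → 3 fragments:
  10–49 → 40 bp
  50–185 → 136 bp
  186–223 then 1–9 → 38 + 9 = 47 bp
Sorted largest to smallest: 136, 47, 40 bp.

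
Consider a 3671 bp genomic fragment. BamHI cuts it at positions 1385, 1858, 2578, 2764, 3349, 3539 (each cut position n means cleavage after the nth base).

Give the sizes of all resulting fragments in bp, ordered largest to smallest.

Linear molecule, 6 cuts → 7 fragments:
  1385 − 0 = 1385 bp
  1858 − 1385 = 473 bp
  2578 − 1858 = 720 bp
  2764 − 2578 = 186 bp
  3349 − 2764 = 585 bp
  3539 − 3349 = 190 bp
  3671 − 3539 = 132 bp
Sorted largest to smallest: 1385, 720, 585, 473, 190, 186, 132 bp.

1385, 720, 585, 473, 190, 186, 132 bp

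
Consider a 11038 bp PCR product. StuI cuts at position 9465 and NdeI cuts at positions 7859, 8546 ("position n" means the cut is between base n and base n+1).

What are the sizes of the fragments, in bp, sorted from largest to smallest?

7859, 1573, 919, 687 bp

Combined cut positions (sorted): 7859, 8546, 9465.
Linear molecule, 3 cuts → 4 fragments:
  7859 − 0 = 7859 bp
  8546 − 7859 = 687 bp
  9465 − 8546 = 919 bp
  11038 − 9465 = 1573 bp
Sorted largest to smallest: 7859, 1573, 919, 687 bp.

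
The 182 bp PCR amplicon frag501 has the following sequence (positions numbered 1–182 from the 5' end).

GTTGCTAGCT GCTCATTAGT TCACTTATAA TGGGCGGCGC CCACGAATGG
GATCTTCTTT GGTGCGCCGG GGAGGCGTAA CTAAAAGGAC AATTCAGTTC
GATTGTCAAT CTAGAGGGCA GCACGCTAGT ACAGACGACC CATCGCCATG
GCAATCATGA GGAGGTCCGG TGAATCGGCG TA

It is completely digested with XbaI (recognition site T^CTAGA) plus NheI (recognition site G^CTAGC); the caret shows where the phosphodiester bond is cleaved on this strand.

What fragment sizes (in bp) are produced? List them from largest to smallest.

106, 72, 4 bp

The XbaI site (TCTAGA) starts at position 110.
XbaI cuts after the first base of each site, so after position 110.
The NheI site (GCTAGC) starts at position 4.
NheI cuts after the first base of each site, so after position 4.
Combined cut positions: 4, 110.
Linear molecule, 2 cuts → 3 fragments:
  1–4 → 4 bp
  5–110 → 106 bp
  111–182 → 72 bp
Sorted largest to smallest: 106, 72, 4 bp.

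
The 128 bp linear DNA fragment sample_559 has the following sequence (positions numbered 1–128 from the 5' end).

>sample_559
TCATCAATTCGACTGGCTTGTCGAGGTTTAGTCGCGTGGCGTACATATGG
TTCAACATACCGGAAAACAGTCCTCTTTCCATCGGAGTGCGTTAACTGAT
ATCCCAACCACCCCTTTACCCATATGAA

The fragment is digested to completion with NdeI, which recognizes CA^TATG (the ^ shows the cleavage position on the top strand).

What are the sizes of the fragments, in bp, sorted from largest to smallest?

77, 45, 6 bp

NdeI sites (CATATG) start at positions 44, 121.
NdeI cuts after base 2 of each site, so after positions 45, 122.
Linear molecule, 2 cuts → 3 fragments:
  1–45 → 45 bp
  46–122 → 77 bp
  123–128 → 6 bp
Sorted largest to smallest: 77, 45, 6 bp.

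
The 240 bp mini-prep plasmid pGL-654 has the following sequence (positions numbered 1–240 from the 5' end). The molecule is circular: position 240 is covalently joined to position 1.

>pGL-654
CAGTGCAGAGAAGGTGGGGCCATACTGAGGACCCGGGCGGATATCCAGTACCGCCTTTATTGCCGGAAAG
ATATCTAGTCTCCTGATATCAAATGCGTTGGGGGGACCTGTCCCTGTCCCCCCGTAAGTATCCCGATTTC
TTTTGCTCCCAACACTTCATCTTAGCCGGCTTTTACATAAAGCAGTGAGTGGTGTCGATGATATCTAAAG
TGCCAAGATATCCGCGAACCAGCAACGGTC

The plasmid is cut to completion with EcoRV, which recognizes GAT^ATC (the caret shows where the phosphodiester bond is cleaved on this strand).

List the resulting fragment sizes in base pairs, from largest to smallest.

115, 63, 30, 17, 15 bp

EcoRV sites (GATATC) start at positions 40, 70, 85, 200, 217.
EcoRV cuts after base 3 of each site, so after positions 42, 72, 87, 202, 219.
Circular molecule, 5 cuts → 5 fragments:
  43–72 → 30 bp
  73–87 → 15 bp
  88–202 → 115 bp
  203–219 → 17 bp
  220–240 then 1–42 → 21 + 42 = 63 bp
Sorted largest to smallest: 115, 63, 30, 17, 15 bp.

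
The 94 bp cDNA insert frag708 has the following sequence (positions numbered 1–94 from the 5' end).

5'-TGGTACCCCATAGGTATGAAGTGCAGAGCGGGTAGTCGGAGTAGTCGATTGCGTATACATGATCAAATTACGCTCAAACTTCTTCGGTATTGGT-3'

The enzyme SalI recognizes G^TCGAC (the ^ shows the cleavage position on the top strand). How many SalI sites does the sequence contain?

0

No occurrence of GTCGAC is present in the sequence.
SalI does not cut: 0 sites.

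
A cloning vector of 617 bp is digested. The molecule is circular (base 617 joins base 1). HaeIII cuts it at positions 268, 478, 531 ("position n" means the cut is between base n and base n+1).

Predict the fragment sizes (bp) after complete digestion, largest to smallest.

354, 210, 53 bp

Circular molecule, 3 cuts → 3 fragments:
  478 − 268 = 210 bp
  531 − 478 = 53 bp
  wrap: 617 − 531 + 268 = 354 bp
Sorted largest to smallest: 354, 210, 53 bp.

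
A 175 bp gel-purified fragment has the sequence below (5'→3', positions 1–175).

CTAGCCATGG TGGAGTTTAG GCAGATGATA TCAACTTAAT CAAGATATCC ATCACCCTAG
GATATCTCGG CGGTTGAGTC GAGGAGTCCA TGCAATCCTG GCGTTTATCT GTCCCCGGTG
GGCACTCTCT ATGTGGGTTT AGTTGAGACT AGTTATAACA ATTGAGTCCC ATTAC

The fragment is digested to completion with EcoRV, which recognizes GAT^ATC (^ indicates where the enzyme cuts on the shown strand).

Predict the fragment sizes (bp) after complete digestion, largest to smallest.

EcoRV sites (GATATC) start at positions 27, 44, 61.
EcoRV cuts after base 3 of each site, so after positions 29, 46, 63.
Linear molecule, 3 cuts → 4 fragments:
  1–29 → 29 bp
  30–46 → 17 bp
  47–63 → 17 bp
  64–175 → 112 bp
Sorted largest to smallest: 112, 29, 17, 17 bp.

112, 29, 17, 17 bp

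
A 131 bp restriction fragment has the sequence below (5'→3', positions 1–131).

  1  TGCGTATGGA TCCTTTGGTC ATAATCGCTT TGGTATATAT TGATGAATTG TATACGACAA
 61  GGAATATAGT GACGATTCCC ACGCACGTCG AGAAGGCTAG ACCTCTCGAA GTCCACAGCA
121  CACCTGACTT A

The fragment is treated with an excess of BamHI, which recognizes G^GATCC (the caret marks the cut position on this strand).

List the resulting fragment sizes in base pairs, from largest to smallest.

123, 8 bp

The BamHI site (GGATCC) starts at position 8.
BamHI cuts after the first base of each site, so after position 8.
Linear molecule, 1 cut → 2 fragments:
  1–8 → 8 bp
  9–131 → 123 bp
Sorted largest to smallest: 123, 8 bp.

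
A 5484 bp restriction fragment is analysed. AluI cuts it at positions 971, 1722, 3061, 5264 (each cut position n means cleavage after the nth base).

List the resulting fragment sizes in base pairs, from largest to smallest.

Linear molecule, 4 cuts → 5 fragments:
  971 − 0 = 971 bp
  1722 − 971 = 751 bp
  3061 − 1722 = 1339 bp
  5264 − 3061 = 2203 bp
  5484 − 5264 = 220 bp
Sorted largest to smallest: 2203, 1339, 971, 751, 220 bp.

2203, 1339, 971, 751, 220 bp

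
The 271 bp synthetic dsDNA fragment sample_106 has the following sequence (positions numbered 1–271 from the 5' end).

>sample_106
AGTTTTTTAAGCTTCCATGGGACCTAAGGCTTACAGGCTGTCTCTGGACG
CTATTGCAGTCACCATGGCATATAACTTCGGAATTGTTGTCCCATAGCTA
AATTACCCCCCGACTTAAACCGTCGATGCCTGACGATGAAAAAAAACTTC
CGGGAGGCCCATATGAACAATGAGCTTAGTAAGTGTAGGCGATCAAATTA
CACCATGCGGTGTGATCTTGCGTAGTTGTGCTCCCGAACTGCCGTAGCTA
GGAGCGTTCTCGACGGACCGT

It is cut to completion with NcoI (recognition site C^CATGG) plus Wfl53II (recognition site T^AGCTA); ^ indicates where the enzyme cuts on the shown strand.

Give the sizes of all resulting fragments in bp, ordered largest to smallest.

150, 48, 32, 26, 15 bp

NcoI sites (CCATGG) start at positions 15, 63.
NcoI cuts after the first base of each site, so after positions 15, 63.
Wfl53II sites (TAGCTA) start at positions 95, 245.
Wfl53II cuts after the first base of each site, so after positions 95, 245.
Combined cut positions: 15, 63, 95, 245.
Linear molecule, 4 cuts → 5 fragments:
  1–15 → 15 bp
  16–63 → 48 bp
  64–95 → 32 bp
  96–245 → 150 bp
  246–271 → 26 bp
Sorted largest to smallest: 150, 48, 32, 26, 15 bp.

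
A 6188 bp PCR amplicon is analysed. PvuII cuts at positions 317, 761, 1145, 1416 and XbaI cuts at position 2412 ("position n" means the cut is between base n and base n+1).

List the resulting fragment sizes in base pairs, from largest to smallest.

3776, 996, 444, 384, 317, 271 bp

Combined cut positions (sorted): 317, 761, 1145, 1416, 2412.
Linear molecule, 5 cuts → 6 fragments:
  317 − 0 = 317 bp
  761 − 317 = 444 bp
  1145 − 761 = 384 bp
  1416 − 1145 = 271 bp
  2412 − 1416 = 996 bp
  6188 − 2412 = 3776 bp
Sorted largest to smallest: 3776, 996, 444, 384, 317, 271 bp.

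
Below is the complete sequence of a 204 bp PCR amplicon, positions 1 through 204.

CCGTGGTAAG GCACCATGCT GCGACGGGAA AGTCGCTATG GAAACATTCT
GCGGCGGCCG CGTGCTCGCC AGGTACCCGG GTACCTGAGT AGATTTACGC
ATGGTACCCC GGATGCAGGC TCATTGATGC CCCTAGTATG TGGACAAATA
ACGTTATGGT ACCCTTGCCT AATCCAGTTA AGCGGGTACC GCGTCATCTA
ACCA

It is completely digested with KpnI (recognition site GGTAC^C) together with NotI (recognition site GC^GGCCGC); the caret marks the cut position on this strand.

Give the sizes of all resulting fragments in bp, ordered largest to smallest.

55, 55, 27, 23, 21, 15, 8 bp

KpnI sites (GGTACC) start at positions 72, 80, 103, 158, 185.
KpnI cuts after base 5 of each site (before the last base), so after positions 76, 84, 107, 162, 189.
The NotI site (GCGGCCGC) starts at position 54.
NotI cuts after base 2 of each site, so after position 55.
Combined cut positions: 55, 76, 84, 107, 162, 189.
Linear molecule, 6 cuts → 7 fragments:
  1–55 → 55 bp
  56–76 → 21 bp
  77–84 → 8 bp
  85–107 → 23 bp
  108–162 → 55 bp
  163–189 → 27 bp
  190–204 → 15 bp
Sorted largest to smallest: 55, 55, 27, 23, 21, 15, 8 bp.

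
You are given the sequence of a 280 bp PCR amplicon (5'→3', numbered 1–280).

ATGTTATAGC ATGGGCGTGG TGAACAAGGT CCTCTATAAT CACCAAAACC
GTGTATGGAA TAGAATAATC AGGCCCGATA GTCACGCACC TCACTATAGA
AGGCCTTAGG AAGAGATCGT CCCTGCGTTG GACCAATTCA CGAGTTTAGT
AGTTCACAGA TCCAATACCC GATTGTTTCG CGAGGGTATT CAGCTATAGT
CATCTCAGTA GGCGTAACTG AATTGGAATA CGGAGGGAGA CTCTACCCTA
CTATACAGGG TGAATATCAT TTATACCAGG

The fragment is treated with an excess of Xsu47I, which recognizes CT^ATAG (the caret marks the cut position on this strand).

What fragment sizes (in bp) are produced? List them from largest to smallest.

100, 95, 85 bp

Xsu47I sites (CTATAG) start at positions 94, 194.
Xsu47I cuts after base 2 of each site, so after positions 95, 195.
Linear molecule, 2 cuts → 3 fragments:
  1–95 → 95 bp
  96–195 → 100 bp
  196–280 → 85 bp
Sorted largest to smallest: 100, 95, 85 bp.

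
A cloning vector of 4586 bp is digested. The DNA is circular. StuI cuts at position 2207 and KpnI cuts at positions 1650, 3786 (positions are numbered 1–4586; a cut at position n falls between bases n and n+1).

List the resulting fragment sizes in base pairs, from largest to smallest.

Combined cut positions (sorted): 1650, 2207, 3786.
Circular molecule, 3 cuts → 3 fragments:
  2207 − 1650 = 557 bp
  3786 − 2207 = 1579 bp
  wrap: 4586 − 3786 + 1650 = 2450 bp
Sorted largest to smallest: 2450, 1579, 557 bp.

2450, 1579, 557 bp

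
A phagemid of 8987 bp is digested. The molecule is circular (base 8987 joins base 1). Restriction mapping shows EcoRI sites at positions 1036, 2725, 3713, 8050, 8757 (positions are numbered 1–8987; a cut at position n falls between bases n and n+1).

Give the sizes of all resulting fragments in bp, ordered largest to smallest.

Circular molecule, 5 cuts → 5 fragments:
  2725 − 1036 = 1689 bp
  3713 − 2725 = 988 bp
  8050 − 3713 = 4337 bp
  8757 − 8050 = 707 bp
  wrap: 8987 − 8757 + 1036 = 1266 bp
Sorted largest to smallest: 4337, 1689, 1266, 988, 707 bp.

4337, 1689, 1266, 988, 707 bp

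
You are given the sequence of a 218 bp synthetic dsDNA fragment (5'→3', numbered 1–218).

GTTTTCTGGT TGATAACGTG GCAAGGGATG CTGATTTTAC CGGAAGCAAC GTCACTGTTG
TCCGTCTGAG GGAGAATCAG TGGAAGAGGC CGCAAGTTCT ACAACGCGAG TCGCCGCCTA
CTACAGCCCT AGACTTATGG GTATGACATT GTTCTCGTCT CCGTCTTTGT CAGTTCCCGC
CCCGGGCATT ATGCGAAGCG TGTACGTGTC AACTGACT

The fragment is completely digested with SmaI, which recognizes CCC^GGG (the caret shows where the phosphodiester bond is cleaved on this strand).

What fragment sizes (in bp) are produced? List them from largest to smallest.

The SmaI site (CCCGGG) starts at position 181.
SmaI cuts after base 3 of each site, so after position 183.
Linear molecule, 1 cut → 2 fragments:
  1–183 → 183 bp
  184–218 → 35 bp
Sorted largest to smallest: 183, 35 bp.

183, 35 bp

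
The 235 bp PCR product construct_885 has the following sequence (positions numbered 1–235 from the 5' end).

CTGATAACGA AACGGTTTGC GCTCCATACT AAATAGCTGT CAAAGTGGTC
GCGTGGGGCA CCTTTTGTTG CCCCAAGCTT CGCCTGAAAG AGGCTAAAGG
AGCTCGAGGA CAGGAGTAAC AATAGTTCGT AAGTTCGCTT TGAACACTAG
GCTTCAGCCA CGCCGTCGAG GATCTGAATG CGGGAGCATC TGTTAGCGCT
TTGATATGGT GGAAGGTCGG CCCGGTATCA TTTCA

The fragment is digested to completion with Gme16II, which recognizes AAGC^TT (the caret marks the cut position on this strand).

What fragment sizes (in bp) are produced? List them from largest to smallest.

The Gme16II site (AAGCTT) starts at position 75.
Gme16II cuts after base 4 of each site, so after position 78.
Linear molecule, 1 cut → 2 fragments:
  1–78 → 78 bp
  79–235 → 157 bp
Sorted largest to smallest: 157, 78 bp.

157, 78 bp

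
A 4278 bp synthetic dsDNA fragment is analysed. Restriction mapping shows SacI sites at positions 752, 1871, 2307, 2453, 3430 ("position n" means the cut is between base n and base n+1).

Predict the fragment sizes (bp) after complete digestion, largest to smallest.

1119, 977, 848, 752, 436, 146 bp

Linear molecule, 5 cuts → 6 fragments:
  752 − 0 = 752 bp
  1871 − 752 = 1119 bp
  2307 − 1871 = 436 bp
  2453 − 2307 = 146 bp
  3430 − 2453 = 977 bp
  4278 − 3430 = 848 bp
Sorted largest to smallest: 1119, 977, 848, 752, 436, 146 bp.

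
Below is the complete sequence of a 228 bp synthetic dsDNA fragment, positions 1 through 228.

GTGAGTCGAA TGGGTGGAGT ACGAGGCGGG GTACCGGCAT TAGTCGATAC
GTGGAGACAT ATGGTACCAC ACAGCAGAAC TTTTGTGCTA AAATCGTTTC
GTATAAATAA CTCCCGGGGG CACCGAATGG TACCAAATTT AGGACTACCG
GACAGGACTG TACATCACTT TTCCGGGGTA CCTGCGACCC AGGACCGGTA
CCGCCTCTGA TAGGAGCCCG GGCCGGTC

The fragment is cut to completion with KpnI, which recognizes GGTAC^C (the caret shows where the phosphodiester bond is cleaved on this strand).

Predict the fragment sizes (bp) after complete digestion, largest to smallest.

66, 48, 34, 33, 27, 20 bp

KpnI sites (GGTACC) start at positions 30, 63, 129, 177, 197.
KpnI cuts after base 5 of each site (before the last base), so after positions 34, 67, 133, 181, 201.
Linear molecule, 5 cuts → 6 fragments:
  1–34 → 34 bp
  35–67 → 33 bp
  68–133 → 66 bp
  134–181 → 48 bp
  182–201 → 20 bp
  202–228 → 27 bp
Sorted largest to smallest: 66, 48, 34, 33, 27, 20 bp.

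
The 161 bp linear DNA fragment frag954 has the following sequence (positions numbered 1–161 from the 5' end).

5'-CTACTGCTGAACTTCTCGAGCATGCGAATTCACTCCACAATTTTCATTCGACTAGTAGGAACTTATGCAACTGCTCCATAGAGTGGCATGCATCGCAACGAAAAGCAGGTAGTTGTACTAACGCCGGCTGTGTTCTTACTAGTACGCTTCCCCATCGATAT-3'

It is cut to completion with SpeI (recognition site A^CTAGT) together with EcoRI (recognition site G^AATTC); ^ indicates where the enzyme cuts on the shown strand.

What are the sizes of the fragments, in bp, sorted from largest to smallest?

87, 26, 25, 23 bp

SpeI sites (ACTAGT) start at positions 51, 138.
SpeI cuts after the first base of each site, so after positions 51, 138.
The EcoRI site (GAATTC) starts at position 26.
EcoRI cuts after the first base of each site, so after position 26.
Combined cut positions: 26, 51, 138.
Linear molecule, 3 cuts → 4 fragments:
  1–26 → 26 bp
  27–51 → 25 bp
  52–138 → 87 bp
  139–161 → 23 bp
Sorted largest to smallest: 87, 26, 25, 23 bp.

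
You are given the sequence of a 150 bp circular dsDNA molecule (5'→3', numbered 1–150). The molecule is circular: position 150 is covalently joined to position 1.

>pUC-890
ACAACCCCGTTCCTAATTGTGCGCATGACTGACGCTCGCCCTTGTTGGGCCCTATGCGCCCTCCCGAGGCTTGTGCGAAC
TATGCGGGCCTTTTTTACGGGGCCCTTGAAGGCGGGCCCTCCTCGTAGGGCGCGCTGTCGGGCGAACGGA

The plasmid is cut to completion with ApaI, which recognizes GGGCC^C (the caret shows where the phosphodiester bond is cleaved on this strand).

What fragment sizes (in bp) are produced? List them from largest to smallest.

83, 53, 14 bp

ApaI sites (GGGCCC) start at positions 47, 100, 114.
ApaI cuts after base 5 of each site (before the last base), so after positions 51, 104, 118.
Circular molecule, 3 cuts → 3 fragments:
  52–104 → 53 bp
  105–118 → 14 bp
  119–150 then 1–51 → 32 + 51 = 83 bp
Sorted largest to smallest: 83, 53, 14 bp.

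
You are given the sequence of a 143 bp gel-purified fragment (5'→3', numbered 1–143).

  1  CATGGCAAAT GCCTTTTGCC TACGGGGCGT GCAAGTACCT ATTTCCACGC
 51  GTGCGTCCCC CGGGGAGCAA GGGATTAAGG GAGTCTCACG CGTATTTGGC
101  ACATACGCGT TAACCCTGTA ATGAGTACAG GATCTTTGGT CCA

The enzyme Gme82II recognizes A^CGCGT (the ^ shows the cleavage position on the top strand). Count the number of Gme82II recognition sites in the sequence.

ACGCGT occurs starting at positions 47, 88, 105.
Gme82II cuts at 3 sites.

3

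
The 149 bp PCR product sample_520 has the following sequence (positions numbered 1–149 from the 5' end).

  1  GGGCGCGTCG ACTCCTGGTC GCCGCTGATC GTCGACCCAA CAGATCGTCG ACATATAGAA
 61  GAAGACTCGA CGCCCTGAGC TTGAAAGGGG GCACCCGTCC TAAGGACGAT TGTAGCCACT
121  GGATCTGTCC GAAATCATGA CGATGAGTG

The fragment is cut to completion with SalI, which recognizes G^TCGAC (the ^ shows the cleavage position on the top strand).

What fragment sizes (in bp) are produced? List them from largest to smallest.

102, 24, 16, 7 bp

SalI sites (GTCGAC) start at positions 7, 31, 47.
SalI cuts after the first base of each site, so after positions 7, 31, 47.
Linear molecule, 3 cuts → 4 fragments:
  1–7 → 7 bp
  8–31 → 24 bp
  32–47 → 16 bp
  48–149 → 102 bp
Sorted largest to smallest: 102, 24, 16, 7 bp.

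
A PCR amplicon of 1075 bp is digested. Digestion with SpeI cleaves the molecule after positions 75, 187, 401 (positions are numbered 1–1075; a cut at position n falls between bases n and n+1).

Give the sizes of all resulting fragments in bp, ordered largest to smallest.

674, 214, 112, 75 bp

Linear molecule, 3 cuts → 4 fragments:
  75 − 0 = 75 bp
  187 − 75 = 112 bp
  401 − 187 = 214 bp
  1075 − 401 = 674 bp
Sorted largest to smallest: 674, 214, 112, 75 bp.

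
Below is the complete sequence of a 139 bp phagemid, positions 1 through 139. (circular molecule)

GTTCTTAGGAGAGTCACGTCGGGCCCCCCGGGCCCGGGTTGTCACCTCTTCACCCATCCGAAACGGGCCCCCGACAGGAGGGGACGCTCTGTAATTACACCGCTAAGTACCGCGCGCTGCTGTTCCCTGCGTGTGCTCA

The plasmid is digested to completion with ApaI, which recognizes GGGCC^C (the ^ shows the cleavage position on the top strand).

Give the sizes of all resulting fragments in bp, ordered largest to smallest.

95, 35, 9 bp

ApaI sites (GGGCCC) start at positions 21, 30, 65.
ApaI cuts after base 5 of each site (before the last base), so after positions 25, 34, 69.
Circular molecule, 3 cuts → 3 fragments:
  26–34 → 9 bp
  35–69 → 35 bp
  70–139 then 1–25 → 70 + 25 = 95 bp
Sorted largest to smallest: 95, 35, 9 bp.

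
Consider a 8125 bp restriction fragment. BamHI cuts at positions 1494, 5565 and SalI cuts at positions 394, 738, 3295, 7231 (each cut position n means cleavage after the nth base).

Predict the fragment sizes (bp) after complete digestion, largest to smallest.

Combined cut positions (sorted): 394, 738, 1494, 3295, 5565, 7231.
Linear molecule, 6 cuts → 7 fragments:
  394 − 0 = 394 bp
  738 − 394 = 344 bp
  1494 − 738 = 756 bp
  3295 − 1494 = 1801 bp
  5565 − 3295 = 2270 bp
  7231 − 5565 = 1666 bp
  8125 − 7231 = 894 bp
Sorted largest to smallest: 2270, 1801, 1666, 894, 756, 394, 344 bp.

2270, 1801, 1666, 894, 756, 394, 344 bp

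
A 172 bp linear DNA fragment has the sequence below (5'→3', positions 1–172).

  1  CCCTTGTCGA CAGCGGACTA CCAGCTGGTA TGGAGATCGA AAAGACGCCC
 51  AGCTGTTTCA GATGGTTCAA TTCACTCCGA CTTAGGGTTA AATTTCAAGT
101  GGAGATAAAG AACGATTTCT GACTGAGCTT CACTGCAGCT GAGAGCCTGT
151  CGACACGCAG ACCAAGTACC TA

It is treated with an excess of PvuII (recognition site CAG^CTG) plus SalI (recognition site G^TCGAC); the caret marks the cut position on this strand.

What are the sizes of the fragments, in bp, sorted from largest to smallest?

PvuII sites (CAGCTG) start at positions 22, 50, 136.
PvuII cuts after base 3 of each site, so after positions 24, 52, 138.
SalI sites (GTCGAC) start at positions 6, 149.
SalI cuts after the first base of each site, so after positions 6, 149.
Combined cut positions: 6, 24, 52, 138, 149.
Linear molecule, 5 cuts → 6 fragments:
  1–6 → 6 bp
  7–24 → 18 bp
  25–52 → 28 bp
  53–138 → 86 bp
  139–149 → 11 bp
  150–172 → 23 bp
Sorted largest to smallest: 86, 28, 23, 18, 11, 6 bp.

86, 28, 23, 18, 11, 6 bp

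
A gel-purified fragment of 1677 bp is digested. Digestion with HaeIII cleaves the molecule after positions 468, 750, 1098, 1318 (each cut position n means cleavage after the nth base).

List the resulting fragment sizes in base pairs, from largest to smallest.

468, 359, 348, 282, 220 bp

Linear molecule, 4 cuts → 5 fragments:
  468 − 0 = 468 bp
  750 − 468 = 282 bp
  1098 − 750 = 348 bp
  1318 − 1098 = 220 bp
  1677 − 1318 = 359 bp
Sorted largest to smallest: 468, 359, 348, 282, 220 bp.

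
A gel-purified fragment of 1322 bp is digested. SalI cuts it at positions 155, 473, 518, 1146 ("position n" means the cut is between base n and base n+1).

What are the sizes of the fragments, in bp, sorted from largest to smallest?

628, 318, 176, 155, 45 bp

Linear molecule, 4 cuts → 5 fragments:
  155 − 0 = 155 bp
  473 − 155 = 318 bp
  518 − 473 = 45 bp
  1146 − 518 = 628 bp
  1322 − 1146 = 176 bp
Sorted largest to smallest: 628, 318, 176, 155, 45 bp.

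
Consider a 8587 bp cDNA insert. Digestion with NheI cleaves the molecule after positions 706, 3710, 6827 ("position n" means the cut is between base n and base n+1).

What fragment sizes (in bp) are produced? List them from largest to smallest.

3117, 3004, 1760, 706 bp

Linear molecule, 3 cuts → 4 fragments:
  706 − 0 = 706 bp
  3710 − 706 = 3004 bp
  6827 − 3710 = 3117 bp
  8587 − 6827 = 1760 bp
Sorted largest to smallest: 3117, 3004, 1760, 706 bp.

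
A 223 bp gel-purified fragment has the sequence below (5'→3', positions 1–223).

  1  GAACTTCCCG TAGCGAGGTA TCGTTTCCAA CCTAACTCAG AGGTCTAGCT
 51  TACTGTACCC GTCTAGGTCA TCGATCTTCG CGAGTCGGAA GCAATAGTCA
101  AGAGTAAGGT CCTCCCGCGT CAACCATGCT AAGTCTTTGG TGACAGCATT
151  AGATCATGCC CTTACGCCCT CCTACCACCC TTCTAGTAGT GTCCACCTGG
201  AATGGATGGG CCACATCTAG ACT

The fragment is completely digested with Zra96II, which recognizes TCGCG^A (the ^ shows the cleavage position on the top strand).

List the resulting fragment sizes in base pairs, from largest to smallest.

141, 82 bp

The Zra96II site (TCGCGA) starts at position 78.
Zra96II cuts after base 5 of each site (before the last base), so after position 82.
Linear molecule, 1 cut → 2 fragments:
  1–82 → 82 bp
  83–223 → 141 bp
Sorted largest to smallest: 141, 82 bp.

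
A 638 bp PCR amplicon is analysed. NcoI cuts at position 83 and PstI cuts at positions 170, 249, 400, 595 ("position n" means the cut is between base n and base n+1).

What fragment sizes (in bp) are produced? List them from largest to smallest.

195, 151, 87, 83, 79, 43 bp

Combined cut positions (sorted): 83, 170, 249, 400, 595.
Linear molecule, 5 cuts → 6 fragments:
  83 − 0 = 83 bp
  170 − 83 = 87 bp
  249 − 170 = 79 bp
  400 − 249 = 151 bp
  595 − 400 = 195 bp
  638 − 595 = 43 bp
Sorted largest to smallest: 195, 151, 87, 83, 79, 43 bp.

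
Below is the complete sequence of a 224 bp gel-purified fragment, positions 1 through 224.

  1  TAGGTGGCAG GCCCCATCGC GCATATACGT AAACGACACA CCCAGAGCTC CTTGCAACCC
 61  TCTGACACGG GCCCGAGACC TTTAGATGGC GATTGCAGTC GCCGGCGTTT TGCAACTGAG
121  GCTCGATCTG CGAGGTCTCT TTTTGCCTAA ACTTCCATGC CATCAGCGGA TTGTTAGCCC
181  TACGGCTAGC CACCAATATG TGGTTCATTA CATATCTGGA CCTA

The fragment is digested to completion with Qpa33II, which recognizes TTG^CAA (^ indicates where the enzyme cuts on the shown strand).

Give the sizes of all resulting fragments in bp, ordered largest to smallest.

Qpa33II sites (TTGCAA) start at positions 52, 110.
Qpa33II cuts after base 3 of each site, so after positions 54, 112.
Linear molecule, 2 cuts → 3 fragments:
  1–54 → 54 bp
  55–112 → 58 bp
  113–224 → 112 bp
Sorted largest to smallest: 112, 58, 54 bp.

112, 58, 54 bp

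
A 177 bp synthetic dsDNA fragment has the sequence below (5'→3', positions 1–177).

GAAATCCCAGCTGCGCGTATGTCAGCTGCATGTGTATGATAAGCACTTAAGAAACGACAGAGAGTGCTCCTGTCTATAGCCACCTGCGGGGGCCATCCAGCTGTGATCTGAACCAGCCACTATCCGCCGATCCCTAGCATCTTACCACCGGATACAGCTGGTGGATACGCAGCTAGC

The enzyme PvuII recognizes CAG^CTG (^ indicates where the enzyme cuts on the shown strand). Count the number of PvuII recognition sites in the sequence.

CAGCTG occurs starting at positions 8, 23, 98, 155.
PvuII cuts at 4 sites.

4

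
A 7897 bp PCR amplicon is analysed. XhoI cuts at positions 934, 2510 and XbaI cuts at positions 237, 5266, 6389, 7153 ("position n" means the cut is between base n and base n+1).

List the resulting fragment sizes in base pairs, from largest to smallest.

Combined cut positions (sorted): 237, 934, 2510, 5266, 6389, 7153.
Linear molecule, 6 cuts → 7 fragments:
  237 − 0 = 237 bp
  934 − 237 = 697 bp
  2510 − 934 = 1576 bp
  5266 − 2510 = 2756 bp
  6389 − 5266 = 1123 bp
  7153 − 6389 = 764 bp
  7897 − 7153 = 744 bp
Sorted largest to smallest: 2756, 1576, 1123, 764, 744, 697, 237 bp.

2756, 1576, 1123, 764, 744, 697, 237 bp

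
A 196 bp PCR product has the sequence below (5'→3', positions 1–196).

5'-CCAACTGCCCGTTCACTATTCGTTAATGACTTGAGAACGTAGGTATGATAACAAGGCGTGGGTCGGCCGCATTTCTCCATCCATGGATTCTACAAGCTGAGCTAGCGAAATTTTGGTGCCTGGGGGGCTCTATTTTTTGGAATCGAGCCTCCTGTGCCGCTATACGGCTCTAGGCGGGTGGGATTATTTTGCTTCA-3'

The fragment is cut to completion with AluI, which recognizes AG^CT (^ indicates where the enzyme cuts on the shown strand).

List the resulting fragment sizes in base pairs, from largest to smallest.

AluI sites (AGCT) start at positions 95, 100.
AluI cuts after base 2 of each site, so after positions 96, 101.
Linear molecule, 2 cuts → 3 fragments:
  1–96 → 96 bp
  97–101 → 5 bp
  102–196 → 95 bp
Sorted largest to smallest: 96, 95, 5 bp.

96, 95, 5 bp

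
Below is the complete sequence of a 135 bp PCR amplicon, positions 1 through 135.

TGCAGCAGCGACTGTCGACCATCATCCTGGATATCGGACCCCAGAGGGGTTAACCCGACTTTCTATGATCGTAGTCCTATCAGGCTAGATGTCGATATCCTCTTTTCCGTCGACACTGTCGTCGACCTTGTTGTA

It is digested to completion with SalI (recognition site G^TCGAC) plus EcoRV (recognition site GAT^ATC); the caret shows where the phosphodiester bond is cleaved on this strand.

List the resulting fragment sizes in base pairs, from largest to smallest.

64, 18, 14, 14, 13, 12 bp

SalI sites (GTCGAC) start at positions 14, 109, 121.
SalI cuts after the first base of each site, so after positions 14, 109, 121.
EcoRV sites (GATATC) start at positions 30, 94.
EcoRV cuts after base 3 of each site, so after positions 32, 96.
Combined cut positions: 14, 32, 96, 109, 121.
Linear molecule, 5 cuts → 6 fragments:
  1–14 → 14 bp
  15–32 → 18 bp
  33–96 → 64 bp
  97–109 → 13 bp
  110–121 → 12 bp
  122–135 → 14 bp
Sorted largest to smallest: 64, 18, 14, 14, 13, 12 bp.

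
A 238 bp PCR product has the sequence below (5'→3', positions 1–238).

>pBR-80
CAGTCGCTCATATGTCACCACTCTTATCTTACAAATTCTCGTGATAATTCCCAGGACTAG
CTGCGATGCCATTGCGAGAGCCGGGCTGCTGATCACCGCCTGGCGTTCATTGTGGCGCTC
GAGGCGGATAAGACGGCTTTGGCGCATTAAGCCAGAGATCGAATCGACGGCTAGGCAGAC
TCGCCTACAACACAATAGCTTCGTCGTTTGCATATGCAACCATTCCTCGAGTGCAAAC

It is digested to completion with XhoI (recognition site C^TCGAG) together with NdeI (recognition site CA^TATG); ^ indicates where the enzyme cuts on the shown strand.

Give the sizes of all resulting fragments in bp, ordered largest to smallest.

108, 94, 14, 12, 10 bp

XhoI sites (CTCGAG) start at positions 118, 226.
XhoI cuts after the first base of each site, so after positions 118, 226.
NdeI sites (CATATG) start at positions 9, 211.
NdeI cuts after base 2 of each site, so after positions 10, 212.
Combined cut positions: 10, 118, 212, 226.
Linear molecule, 4 cuts → 5 fragments:
  1–10 → 10 bp
  11–118 → 108 bp
  119–212 → 94 bp
  213–226 → 14 bp
  227–238 → 12 bp
Sorted largest to smallest: 108, 94, 14, 12, 10 bp.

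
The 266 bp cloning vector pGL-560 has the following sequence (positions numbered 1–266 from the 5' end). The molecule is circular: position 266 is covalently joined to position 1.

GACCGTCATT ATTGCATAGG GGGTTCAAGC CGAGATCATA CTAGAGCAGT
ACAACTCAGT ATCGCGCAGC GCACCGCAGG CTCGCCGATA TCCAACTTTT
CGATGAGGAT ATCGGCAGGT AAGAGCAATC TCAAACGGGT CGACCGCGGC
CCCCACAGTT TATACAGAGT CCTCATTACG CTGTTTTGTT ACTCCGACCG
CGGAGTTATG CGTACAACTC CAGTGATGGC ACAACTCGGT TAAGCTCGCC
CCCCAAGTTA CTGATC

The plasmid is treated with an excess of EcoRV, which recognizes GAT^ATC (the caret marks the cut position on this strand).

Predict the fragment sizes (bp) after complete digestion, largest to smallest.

EcoRV sites (GATATC) start at positions 87, 108.
EcoRV cuts after base 3 of each site, so after positions 89, 110.
Circular molecule, 2 cuts → 2 fragments:
  90–110 → 21 bp
  111–266 then 1–89 → 156 + 89 = 245 bp
Sorted largest to smallest: 245, 21 bp.

245, 21 bp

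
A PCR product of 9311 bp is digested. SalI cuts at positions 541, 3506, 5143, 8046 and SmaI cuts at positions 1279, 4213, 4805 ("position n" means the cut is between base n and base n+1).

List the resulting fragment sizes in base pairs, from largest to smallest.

2903, 2227, 1265, 738, 707, 592, 541, 338 bp

Combined cut positions (sorted): 541, 1279, 3506, 4213, 4805, 5143, 8046.
Linear molecule, 7 cuts → 8 fragments:
  541 − 0 = 541 bp
  1279 − 541 = 738 bp
  3506 − 1279 = 2227 bp
  4213 − 3506 = 707 bp
  4805 − 4213 = 592 bp
  5143 − 4805 = 338 bp
  8046 − 5143 = 2903 bp
  9311 − 8046 = 1265 bp
Sorted largest to smallest: 2903, 2227, 1265, 738, 707, 592, 541, 338 bp.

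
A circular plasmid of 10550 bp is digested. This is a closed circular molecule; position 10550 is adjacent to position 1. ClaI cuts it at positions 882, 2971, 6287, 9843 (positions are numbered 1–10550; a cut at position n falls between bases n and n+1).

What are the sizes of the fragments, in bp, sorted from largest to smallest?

3556, 3316, 2089, 1589 bp

Circular molecule, 4 cuts → 4 fragments:
  2971 − 882 = 2089 bp
  6287 − 2971 = 3316 bp
  9843 − 6287 = 3556 bp
  wrap: 10550 − 9843 + 882 = 1589 bp
Sorted largest to smallest: 3556, 3316, 2089, 1589 bp.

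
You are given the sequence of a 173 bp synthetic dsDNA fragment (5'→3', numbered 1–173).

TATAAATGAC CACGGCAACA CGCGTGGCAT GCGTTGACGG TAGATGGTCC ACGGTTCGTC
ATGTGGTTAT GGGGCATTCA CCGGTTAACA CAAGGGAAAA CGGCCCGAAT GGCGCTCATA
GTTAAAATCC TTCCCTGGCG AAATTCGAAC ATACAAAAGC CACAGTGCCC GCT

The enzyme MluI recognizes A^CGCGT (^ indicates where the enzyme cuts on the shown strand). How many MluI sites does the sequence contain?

ACGCGT occurs starting at position 20.
MluI cuts at 1 site.

1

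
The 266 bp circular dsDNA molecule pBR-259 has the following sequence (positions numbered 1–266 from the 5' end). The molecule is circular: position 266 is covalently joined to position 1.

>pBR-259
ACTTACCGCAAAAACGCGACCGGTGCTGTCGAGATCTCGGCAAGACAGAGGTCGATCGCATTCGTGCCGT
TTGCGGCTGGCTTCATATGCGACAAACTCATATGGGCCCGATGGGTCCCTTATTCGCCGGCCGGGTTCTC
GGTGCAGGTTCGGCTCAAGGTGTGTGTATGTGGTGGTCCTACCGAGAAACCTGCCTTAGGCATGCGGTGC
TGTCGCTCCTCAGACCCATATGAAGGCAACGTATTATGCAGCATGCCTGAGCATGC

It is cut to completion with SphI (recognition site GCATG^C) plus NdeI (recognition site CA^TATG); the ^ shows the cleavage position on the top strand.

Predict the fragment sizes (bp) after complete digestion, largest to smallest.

104, 86, 27, 24, 15, 10 bp

SphI sites (GCATGC) start at positions 200, 251, 261.
SphI cuts after base 5 of each site (before the last base), so after positions 204, 255, 265.
NdeI sites (CATATG) start at positions 84, 99, 227.
NdeI cuts after base 2 of each site, so after positions 85, 100, 228.
Combined cut positions: 85, 100, 204, 228, 255, 265.
Circular molecule, 6 cuts → 6 fragments:
  86–100 → 15 bp
  101–204 → 104 bp
  205–228 → 24 bp
  229–255 → 27 bp
  256–265 → 10 bp
  266–266 then 1–85 → 1 + 85 = 86 bp
Sorted largest to smallest: 104, 86, 27, 24, 15, 10 bp.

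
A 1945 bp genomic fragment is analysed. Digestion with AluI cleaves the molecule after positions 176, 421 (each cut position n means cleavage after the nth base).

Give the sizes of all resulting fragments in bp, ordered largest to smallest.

Linear molecule, 2 cuts → 3 fragments:
  176 − 0 = 176 bp
  421 − 176 = 245 bp
  1945 − 421 = 1524 bp
Sorted largest to smallest: 1524, 245, 176 bp.

1524, 245, 176 bp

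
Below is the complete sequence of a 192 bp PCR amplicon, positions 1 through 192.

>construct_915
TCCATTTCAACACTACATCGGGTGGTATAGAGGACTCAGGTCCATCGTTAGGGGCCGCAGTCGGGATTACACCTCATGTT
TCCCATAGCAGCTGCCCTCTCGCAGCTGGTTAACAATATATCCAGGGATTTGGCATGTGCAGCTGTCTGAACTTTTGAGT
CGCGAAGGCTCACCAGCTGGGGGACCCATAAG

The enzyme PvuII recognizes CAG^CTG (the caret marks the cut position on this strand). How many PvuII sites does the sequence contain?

CAGCTG occurs starting at positions 89, 103, 140, 174.
PvuII cuts at 4 sites.

4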